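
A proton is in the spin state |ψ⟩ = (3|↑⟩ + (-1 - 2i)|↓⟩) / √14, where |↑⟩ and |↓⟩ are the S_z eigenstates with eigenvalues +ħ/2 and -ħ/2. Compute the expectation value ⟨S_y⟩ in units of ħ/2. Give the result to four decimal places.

⟨σ_y⟩ = 2 Im(a* b)/(|a|²+|b|²) with a = 3, b = (-1 - 2i).
a* b = (-3 - 6i), so ⟨σ_y⟩ = -12/14.
⟨S_y⟩ = (ħ/2)·⟨σ_y⟩.

-0.8571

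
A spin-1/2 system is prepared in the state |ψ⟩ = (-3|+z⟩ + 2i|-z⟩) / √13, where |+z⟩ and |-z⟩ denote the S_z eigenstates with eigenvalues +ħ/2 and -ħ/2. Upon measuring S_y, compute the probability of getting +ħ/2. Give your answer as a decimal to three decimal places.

0.038

|+y⟩ = (|+z⟩ + i|-z⟩)/√2, so ⟨+y|ψ⟩ = (-1) / (√2·√13).
P = |-1|² / 26 = 1/26.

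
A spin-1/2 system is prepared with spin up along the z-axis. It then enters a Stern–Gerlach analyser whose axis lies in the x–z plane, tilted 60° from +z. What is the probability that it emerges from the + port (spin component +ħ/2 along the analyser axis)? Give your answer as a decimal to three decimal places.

For spin-½, the probability of finding spin-up along an axis at angle θ to the initial spin direction is cos²(θ/2); spin-down is sin²(θ/2).
θ = 60°, so P = cos²(30°) ≈ 0.750.

0.750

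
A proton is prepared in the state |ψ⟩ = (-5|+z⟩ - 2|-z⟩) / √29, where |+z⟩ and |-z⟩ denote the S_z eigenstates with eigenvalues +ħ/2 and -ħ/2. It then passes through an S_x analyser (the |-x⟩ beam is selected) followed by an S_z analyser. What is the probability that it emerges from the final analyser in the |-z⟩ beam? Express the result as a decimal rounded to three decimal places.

First analyser (S_x): P(|-x⟩) = |⟨-x|ψ⟩|² = 9/58.
After stage 1 the state is |-x⟩; P(|-z⟩) = |⟨-z|-x⟩|² = 1/2.
Joint probability = 9/58 × 1/2 = 0.078.

0.078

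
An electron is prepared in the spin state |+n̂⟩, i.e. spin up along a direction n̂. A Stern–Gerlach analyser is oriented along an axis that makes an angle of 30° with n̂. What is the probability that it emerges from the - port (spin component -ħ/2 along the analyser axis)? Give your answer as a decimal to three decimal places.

0.067

For spin-½, the probability of finding spin-up along an axis at angle θ to the initial spin direction is cos²(θ/2); spin-down is sin²(θ/2).
θ = 30°, so P = sin²(15°) ≈ 0.067.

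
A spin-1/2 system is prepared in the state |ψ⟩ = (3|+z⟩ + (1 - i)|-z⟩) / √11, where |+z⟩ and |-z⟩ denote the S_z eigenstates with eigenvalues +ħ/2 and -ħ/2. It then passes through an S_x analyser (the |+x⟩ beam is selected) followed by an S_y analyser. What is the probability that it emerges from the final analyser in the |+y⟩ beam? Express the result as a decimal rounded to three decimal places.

First analyser (S_x): P(|+x⟩) = |⟨+x|ψ⟩|² = 17/22.
After stage 1 the state is |+x⟩; P(|+y⟩) = |⟨+y|+x⟩|² = 1/2.
Joint probability = 17/22 × 1/2 = 0.386.

0.386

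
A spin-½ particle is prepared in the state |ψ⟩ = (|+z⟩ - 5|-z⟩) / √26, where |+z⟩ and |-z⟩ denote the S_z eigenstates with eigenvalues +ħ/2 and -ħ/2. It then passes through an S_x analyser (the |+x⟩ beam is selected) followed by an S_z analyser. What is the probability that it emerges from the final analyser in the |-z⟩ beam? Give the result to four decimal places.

First analyser (S_x): P(|+x⟩) = |⟨+x|ψ⟩|² = 16/52.
After stage 1 the state is |+x⟩; P(|-z⟩) = |⟨-z|+x⟩|² = 1/2.
Joint probability = 16/52 × 1/2 = 0.1538.

0.1538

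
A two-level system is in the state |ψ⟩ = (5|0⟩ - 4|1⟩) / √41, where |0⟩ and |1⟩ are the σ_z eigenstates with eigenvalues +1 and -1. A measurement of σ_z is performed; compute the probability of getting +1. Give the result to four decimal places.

The +1 outcome corresponds to |0⟩. Its amplitude in |ψ⟩ is 5/√41.
P = |5|² / 41 = 25/41.

0.6098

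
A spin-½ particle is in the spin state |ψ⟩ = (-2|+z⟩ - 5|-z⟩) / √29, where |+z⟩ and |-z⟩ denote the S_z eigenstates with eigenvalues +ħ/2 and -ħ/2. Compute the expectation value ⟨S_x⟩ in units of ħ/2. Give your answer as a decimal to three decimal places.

0.690

⟨σ_x⟩ = 2 Re(a* b)/(|a|²+|b|²) with a = -2, b = -5.
a* b = 10, so ⟨σ_x⟩ = 20/29.
⟨S_x⟩ = (ħ/2)·⟨σ_x⟩.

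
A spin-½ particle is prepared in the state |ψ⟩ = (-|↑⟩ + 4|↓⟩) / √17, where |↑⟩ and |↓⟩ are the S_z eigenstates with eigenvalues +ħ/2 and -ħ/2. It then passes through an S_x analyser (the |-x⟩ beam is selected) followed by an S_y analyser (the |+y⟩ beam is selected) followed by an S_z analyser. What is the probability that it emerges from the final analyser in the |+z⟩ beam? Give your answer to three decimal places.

0.184

First analyser (S_x): P(|-x⟩) = |⟨-x|ψ⟩|² = 25/34.
After stage 1 the state is |-x⟩; P(|+y⟩) = |⟨+y|-x⟩|² = 1/2.
After stage 2 the state is |+y⟩; P(|+z⟩) = |⟨+z|+y⟩|² = 1/2.
Joint probability = 25/34 × 1/2 × 1/2 = 0.184.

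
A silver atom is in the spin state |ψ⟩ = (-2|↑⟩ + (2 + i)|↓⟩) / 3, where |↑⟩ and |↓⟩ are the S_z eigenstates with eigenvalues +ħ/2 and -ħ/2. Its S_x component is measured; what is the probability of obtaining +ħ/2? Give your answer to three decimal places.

|+x⟩ = (|↑⟩ + |↓⟩)/√2, so ⟨+x|ψ⟩ = (i) / (√2·3).
P = |i|² / 18 = 1/18.

0.056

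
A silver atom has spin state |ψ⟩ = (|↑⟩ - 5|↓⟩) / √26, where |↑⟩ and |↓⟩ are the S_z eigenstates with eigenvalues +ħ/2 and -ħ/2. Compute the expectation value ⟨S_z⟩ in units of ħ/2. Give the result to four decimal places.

-0.9231

⟨σ_z⟩ = |a|² - |b|² divided by |a|²+|b|², with a, b the |↑⟩, |↓⟩ amplitudes.
= (1 - 25)/26 = -24/26.
⟨S_z⟩ = (ħ/2)·⟨σ_z⟩.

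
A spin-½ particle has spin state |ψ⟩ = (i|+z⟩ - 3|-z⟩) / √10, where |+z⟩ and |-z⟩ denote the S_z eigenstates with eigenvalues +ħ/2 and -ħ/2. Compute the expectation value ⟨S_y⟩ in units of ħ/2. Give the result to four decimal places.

0.6000

⟨σ_y⟩ = 2 Im(a* b)/(|a|²+|b|²) with a = i, b = -3.
a* b = 3i, so ⟨σ_y⟩ = 6/10.
⟨S_y⟩ = (ħ/2)·⟨σ_y⟩.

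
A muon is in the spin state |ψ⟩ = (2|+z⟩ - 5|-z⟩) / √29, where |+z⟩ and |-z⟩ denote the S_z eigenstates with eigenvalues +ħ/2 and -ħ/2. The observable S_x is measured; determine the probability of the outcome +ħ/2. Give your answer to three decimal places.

|+x⟩ = (|+z⟩ + |-z⟩)/√2, so ⟨+x|ψ⟩ = (-3) / (√2·√29).
P = |-3|² / 58 = 9/58.

0.155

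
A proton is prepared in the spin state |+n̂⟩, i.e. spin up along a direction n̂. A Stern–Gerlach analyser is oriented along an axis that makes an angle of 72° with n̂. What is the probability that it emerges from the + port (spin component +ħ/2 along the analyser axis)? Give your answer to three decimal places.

For spin-½, the probability of finding spin-up along an axis at angle θ to the initial spin direction is cos²(θ/2); spin-down is sin²(θ/2).
θ = 72°, so P = cos²(36°) ≈ 0.655.

0.655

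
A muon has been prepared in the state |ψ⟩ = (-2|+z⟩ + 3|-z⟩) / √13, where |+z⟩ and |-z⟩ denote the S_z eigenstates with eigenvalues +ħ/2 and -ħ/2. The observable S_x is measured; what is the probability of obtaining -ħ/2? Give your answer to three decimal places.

|-x⟩ = (|+z⟩ - |-z⟩)/√2, so ⟨-x|ψ⟩ = (-5) / (√2·√13).
P = |-5|² / 26 = 25/26.

0.962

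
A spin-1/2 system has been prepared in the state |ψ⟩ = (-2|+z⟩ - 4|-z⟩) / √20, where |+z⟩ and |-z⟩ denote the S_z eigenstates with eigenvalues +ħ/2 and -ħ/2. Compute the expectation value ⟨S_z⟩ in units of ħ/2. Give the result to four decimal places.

-0.6000

⟨σ_z⟩ = |a|² - |b|² divided by |a|²+|b|², with a, b the |+z⟩, |-z⟩ amplitudes.
= (4 - 16)/20 = -12/20.
⟨S_z⟩ = (ħ/2)·⟨σ_z⟩.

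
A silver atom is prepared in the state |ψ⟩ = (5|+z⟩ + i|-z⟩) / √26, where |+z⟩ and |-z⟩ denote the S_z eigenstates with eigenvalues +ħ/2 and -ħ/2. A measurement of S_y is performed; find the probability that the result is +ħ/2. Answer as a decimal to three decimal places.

0.692

|+y⟩ = (|+z⟩ + i|-z⟩)/√2, so ⟨+y|ψ⟩ = (6) / (√2·√26).
P = |6|² / 52 = 36/52.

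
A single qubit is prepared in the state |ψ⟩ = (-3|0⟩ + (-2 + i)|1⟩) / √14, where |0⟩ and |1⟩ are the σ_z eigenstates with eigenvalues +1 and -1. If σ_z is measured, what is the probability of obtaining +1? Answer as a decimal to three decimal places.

0.643

The +1 outcome corresponds to |0⟩. Its amplitude in |ψ⟩ is -3/√14.
P = |-3|² / 14 = 9/14.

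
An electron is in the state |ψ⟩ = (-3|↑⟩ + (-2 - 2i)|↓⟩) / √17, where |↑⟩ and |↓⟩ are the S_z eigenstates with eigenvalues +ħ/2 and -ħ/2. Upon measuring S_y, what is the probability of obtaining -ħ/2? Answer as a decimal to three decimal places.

|-y⟩ = (|↑⟩ - i|↓⟩)/√2, so ⟨-y|ψ⟩ = (-1 - 2i) / (√2·√17).
P = |-1 - 2i|² / 34 = 5/34.

0.147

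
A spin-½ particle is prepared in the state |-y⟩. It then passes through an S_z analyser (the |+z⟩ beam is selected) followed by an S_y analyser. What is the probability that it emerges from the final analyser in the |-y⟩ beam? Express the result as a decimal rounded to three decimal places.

First analyser (S_z): from |-y⟩, P(|+z⟩) = 1/2.
After stage 1 the state is |+z⟩; P(|-y⟩) = |⟨-y|+z⟩|² = 1/2.
Joint probability = 1/2 × 1/2 = 0.250.

0.250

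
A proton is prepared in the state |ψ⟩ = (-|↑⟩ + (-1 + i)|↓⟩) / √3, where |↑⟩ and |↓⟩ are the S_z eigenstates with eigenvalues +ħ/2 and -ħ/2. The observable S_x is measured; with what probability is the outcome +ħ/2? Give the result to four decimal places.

0.8333

|+x⟩ = (|↑⟩ + |↓⟩)/√2, so ⟨+x|ψ⟩ = (-2 + i) / (√2·√3).
P = |-2 + i|² / 6 = 5/6.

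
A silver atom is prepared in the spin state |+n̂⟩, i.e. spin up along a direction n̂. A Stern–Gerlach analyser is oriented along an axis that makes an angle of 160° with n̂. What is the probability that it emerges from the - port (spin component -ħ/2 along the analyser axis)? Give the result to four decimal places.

0.9698

For spin-½, the probability of finding spin-up along an axis at angle θ to the initial spin direction is cos²(θ/2); spin-down is sin²(θ/2).
θ = 160°, so P = sin²(80°) ≈ 0.9698.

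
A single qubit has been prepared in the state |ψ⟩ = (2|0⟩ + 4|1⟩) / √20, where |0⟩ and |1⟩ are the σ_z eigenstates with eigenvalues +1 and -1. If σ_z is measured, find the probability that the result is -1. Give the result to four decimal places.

0.8000

The -1 outcome corresponds to |1⟩. Its amplitude in |ψ⟩ is 4/√20.
P = |4|² / 20 = 16/20.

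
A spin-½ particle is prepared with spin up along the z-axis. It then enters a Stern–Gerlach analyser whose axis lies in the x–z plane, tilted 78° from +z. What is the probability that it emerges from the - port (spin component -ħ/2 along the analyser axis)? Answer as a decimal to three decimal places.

For spin-½, the probability of finding spin-up along an axis at angle θ to the initial spin direction is cos²(θ/2); spin-down is sin²(θ/2).
θ = 78°, so P = sin²(39°) ≈ 0.396.

0.396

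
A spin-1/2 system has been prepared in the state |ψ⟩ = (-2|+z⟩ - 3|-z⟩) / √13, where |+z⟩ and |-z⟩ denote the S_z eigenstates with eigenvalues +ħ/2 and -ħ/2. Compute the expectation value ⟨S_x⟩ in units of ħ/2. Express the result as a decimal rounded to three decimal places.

⟨σ_x⟩ = 2 Re(a* b)/(|a|²+|b|²) with a = -2, b = -3.
a* b = 6, so ⟨σ_x⟩ = 12/13.
⟨S_x⟩ = (ħ/2)·⟨σ_x⟩.

0.923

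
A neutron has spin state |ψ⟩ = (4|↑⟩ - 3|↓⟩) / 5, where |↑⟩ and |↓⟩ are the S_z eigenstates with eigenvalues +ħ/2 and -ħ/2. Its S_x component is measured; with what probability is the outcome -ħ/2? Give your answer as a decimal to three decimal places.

|-x⟩ = (|↑⟩ - |↓⟩)/√2, so ⟨-x|ψ⟩ = (7) / (√2·5).
P = |7|² / 50 = 49/50.

0.980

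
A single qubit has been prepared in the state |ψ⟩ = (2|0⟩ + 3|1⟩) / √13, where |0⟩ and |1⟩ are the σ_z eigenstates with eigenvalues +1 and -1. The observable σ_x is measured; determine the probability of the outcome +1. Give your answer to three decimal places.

|+x⟩ = (|0⟩ + |1⟩)/√2, so ⟨+x|ψ⟩ = (5) / (√2·√13).
P = |5|² / 26 = 25/26.

0.962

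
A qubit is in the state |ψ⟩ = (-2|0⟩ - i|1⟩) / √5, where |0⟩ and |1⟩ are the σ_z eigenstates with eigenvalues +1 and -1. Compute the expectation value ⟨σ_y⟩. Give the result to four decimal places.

0.8000

⟨σ_y⟩ = 2 Im(a* b)/(|a|²+|b|²) with a = -2, b = -i.
a* b = 2i, so ⟨σ_y⟩ = 4/5.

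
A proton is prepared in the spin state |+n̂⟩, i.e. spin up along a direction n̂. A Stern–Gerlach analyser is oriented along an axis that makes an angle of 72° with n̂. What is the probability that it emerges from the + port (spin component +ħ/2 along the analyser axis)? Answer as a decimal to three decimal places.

0.655

For spin-½, the probability of finding spin-up along an axis at angle θ to the initial spin direction is cos²(θ/2); spin-down is sin²(θ/2).
θ = 72°, so P = cos²(36°) ≈ 0.655.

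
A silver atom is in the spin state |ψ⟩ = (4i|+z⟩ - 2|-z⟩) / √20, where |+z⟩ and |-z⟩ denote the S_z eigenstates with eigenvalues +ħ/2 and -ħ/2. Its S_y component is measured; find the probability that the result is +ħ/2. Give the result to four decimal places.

0.9000

|+y⟩ = (|+z⟩ + i|-z⟩)/√2, so ⟨+y|ψ⟩ = (6i) / (√2·√20).
P = |6i|² / 40 = 36/40.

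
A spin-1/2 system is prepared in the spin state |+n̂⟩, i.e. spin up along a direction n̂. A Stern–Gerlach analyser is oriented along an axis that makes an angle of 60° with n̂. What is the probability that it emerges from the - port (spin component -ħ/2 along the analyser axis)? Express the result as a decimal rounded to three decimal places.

0.250

For spin-½, the probability of finding spin-up along an axis at angle θ to the initial spin direction is cos²(θ/2); spin-down is sin²(θ/2).
θ = 60°, so P = sin²(30°) ≈ 0.250.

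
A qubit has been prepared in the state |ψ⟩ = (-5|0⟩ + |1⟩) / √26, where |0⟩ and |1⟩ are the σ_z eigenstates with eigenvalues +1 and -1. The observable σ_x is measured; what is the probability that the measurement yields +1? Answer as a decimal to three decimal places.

|+x⟩ = (|0⟩ + |1⟩)/√2, so ⟨+x|ψ⟩ = (-4) / (√2·√26).
P = |-4|² / 52 = 16/52.

0.308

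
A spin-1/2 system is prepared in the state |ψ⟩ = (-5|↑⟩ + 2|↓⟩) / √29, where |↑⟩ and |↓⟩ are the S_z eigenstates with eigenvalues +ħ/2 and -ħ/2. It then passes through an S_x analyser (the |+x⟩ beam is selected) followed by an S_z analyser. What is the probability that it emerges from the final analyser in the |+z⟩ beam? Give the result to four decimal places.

0.0776

First analyser (S_x): P(|+x⟩) = |⟨+x|ψ⟩|² = 9/58.
After stage 1 the state is |+x⟩; P(|+z⟩) = |⟨+z|+x⟩|² = 1/2.
Joint probability = 9/58 × 1/2 = 0.0776.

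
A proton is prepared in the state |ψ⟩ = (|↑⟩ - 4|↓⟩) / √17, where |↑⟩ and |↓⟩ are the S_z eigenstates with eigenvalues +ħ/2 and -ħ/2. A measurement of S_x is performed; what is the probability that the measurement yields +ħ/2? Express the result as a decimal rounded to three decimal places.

|+x⟩ = (|↑⟩ + |↓⟩)/√2, so ⟨+x|ψ⟩ = (-3) / (√2·√17).
P = |-3|² / 34 = 9/34.

0.265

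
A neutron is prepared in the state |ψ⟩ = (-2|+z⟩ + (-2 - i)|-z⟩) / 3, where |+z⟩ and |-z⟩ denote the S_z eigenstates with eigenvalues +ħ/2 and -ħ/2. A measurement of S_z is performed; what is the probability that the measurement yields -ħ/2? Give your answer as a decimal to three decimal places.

The -ħ/2 outcome corresponds to |-z⟩. Its amplitude in |ψ⟩ is (-2 - i)/3.
P = |-2 - i|² / 9 = 5/9.

0.556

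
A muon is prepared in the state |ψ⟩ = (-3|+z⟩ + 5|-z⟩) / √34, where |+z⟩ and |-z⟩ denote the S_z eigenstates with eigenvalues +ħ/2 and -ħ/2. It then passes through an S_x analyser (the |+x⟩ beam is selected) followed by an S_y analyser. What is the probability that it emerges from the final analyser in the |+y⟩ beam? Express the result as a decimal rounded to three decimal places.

First analyser (S_x): P(|+x⟩) = |⟨+x|ψ⟩|² = 4/68.
After stage 1 the state is |+x⟩; P(|+y⟩) = |⟨+y|+x⟩|² = 1/2.
Joint probability = 4/68 × 1/2 = 0.029.

0.029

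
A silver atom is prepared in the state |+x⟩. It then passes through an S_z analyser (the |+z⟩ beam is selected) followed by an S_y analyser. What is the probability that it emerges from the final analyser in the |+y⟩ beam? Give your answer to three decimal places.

First analyser (S_z): from |+x⟩, P(|+z⟩) = 1/2.
After stage 1 the state is |+z⟩; P(|+y⟩) = |⟨+y|+z⟩|² = 1/2.
Joint probability = 1/2 × 1/2 = 0.250.

0.250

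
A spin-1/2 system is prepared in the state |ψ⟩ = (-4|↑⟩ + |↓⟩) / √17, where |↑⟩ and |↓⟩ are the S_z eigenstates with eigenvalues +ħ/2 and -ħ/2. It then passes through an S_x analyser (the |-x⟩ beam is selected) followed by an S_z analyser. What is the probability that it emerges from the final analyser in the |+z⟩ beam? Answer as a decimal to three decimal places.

0.368

First analyser (S_x): P(|-x⟩) = |⟨-x|ψ⟩|² = 25/34.
After stage 1 the state is |-x⟩; P(|+z⟩) = |⟨+z|-x⟩|² = 1/2.
Joint probability = 25/34 × 1/2 = 0.368.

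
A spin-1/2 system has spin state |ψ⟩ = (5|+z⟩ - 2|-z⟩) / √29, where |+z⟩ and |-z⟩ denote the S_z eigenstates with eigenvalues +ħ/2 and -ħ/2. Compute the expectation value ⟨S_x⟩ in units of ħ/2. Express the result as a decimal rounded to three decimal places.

⟨σ_x⟩ = 2 Re(a* b)/(|a|²+|b|²) with a = 5, b = -2.
a* b = -10, so ⟨σ_x⟩ = -20/29.
⟨S_x⟩ = (ħ/2)·⟨σ_x⟩.

-0.690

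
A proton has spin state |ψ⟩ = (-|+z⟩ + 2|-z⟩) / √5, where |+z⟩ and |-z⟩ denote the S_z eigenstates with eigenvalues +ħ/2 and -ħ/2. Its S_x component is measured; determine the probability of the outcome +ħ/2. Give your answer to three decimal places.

0.100

|+x⟩ = (|+z⟩ + |-z⟩)/√2, so ⟨+x|ψ⟩ = (1) / (√2·√5).
P = |1|² / 10 = 1/10.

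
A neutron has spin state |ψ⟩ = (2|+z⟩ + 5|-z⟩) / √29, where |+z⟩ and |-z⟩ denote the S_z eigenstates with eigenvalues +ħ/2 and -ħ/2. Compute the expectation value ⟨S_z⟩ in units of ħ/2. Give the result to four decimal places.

-0.7241

⟨σ_z⟩ = |a|² - |b|² divided by |a|²+|b|², with a, b the |+z⟩, |-z⟩ amplitudes.
= (4 - 25)/29 = -21/29.
⟨S_z⟩ = (ħ/2)·⟨σ_z⟩.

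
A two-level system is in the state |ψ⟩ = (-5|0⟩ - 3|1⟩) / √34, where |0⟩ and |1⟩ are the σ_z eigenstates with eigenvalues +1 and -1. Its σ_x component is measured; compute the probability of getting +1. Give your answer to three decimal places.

|+x⟩ = (|0⟩ + |1⟩)/√2, so ⟨+x|ψ⟩ = (-8) / (√2·√34).
P = |-8|² / 68 = 64/68.

0.941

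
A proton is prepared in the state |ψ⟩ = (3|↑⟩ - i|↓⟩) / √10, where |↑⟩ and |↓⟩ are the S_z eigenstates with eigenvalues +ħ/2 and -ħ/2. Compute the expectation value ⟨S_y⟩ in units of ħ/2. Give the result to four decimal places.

⟨σ_y⟩ = 2 Im(a* b)/(|a|²+|b|²) with a = 3, b = -i.
a* b = -3i, so ⟨σ_y⟩ = -6/10.
⟨S_y⟩ = (ħ/2)·⟨σ_y⟩.

-0.6000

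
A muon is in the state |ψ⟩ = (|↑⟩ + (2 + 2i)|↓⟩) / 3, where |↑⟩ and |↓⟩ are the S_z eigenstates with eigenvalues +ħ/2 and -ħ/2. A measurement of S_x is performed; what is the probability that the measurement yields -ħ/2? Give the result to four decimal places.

|-x⟩ = (|↑⟩ - |↓⟩)/√2, so ⟨-x|ψ⟩ = (-1 - 2i) / (√2·3).
P = |-1 - 2i|² / 18 = 5/18.

0.2778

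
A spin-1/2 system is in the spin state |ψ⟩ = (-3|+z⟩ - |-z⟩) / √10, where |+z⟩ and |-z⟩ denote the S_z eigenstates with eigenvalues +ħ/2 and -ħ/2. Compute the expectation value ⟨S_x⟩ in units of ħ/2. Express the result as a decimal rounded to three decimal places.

⟨σ_x⟩ = 2 Re(a* b)/(|a|²+|b|²) with a = -3, b = -1.
a* b = 3, so ⟨σ_x⟩ = 6/10.
⟨S_x⟩ = (ħ/2)·⟨σ_x⟩.

0.600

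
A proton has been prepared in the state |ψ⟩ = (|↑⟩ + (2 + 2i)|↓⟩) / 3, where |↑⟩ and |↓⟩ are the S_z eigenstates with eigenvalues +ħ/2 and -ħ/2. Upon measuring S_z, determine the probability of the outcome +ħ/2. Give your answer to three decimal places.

The +ħ/2 outcome corresponds to |↑⟩. Its amplitude in |ψ⟩ is 1/3.
P = |1|² / 9 = 1/9.

0.111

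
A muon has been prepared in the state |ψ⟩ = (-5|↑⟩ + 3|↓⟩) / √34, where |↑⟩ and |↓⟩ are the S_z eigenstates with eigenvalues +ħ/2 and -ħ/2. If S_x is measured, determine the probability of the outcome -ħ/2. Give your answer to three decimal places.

|-x⟩ = (|↑⟩ - |↓⟩)/√2, so ⟨-x|ψ⟩ = (-8) / (√2·√34).
P = |-8|² / 68 = 64/68.

0.941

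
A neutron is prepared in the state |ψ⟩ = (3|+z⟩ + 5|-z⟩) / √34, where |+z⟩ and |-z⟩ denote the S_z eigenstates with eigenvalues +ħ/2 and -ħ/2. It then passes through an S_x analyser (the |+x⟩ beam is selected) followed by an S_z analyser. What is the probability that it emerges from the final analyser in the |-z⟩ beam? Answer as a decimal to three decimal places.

First analyser (S_x): P(|+x⟩) = |⟨+x|ψ⟩|² = 64/68.
After stage 1 the state is |+x⟩; P(|-z⟩) = |⟨-z|+x⟩|² = 1/2.
Joint probability = 64/68 × 1/2 = 0.471.

0.471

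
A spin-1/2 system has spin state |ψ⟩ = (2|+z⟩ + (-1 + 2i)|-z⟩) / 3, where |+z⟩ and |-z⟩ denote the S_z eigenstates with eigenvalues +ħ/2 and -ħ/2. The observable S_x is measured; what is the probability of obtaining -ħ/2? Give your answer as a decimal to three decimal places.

|-x⟩ = (|+z⟩ - |-z⟩)/√2, so ⟨-x|ψ⟩ = (3 - 2i) / (√2·3).
P = |3 - 2i|² / 18 = 13/18.

0.722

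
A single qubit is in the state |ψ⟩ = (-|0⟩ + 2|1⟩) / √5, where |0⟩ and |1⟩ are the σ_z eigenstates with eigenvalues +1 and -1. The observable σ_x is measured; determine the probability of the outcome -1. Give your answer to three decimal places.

|-x⟩ = (|0⟩ - |1⟩)/√2, so ⟨-x|ψ⟩ = (-3) / (√2·√5).
P = |-3|² / 10 = 9/10.

0.900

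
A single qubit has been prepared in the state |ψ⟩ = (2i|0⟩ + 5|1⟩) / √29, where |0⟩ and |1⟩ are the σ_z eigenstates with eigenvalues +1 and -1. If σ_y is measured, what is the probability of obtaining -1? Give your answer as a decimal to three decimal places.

0.845

|-y⟩ = (|0⟩ - i|1⟩)/√2, so ⟨-y|ψ⟩ = (7i) / (√2·√29).
P = |7i|² / 58 = 49/58.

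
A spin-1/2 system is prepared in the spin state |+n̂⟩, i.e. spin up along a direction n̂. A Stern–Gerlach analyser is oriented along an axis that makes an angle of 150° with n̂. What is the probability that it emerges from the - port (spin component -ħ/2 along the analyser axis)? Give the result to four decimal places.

For spin-½, the probability of finding spin-up along an axis at angle θ to the initial spin direction is cos²(θ/2); spin-down is sin²(θ/2).
θ = 150°, so P = sin²(75°) ≈ 0.9330.

0.9330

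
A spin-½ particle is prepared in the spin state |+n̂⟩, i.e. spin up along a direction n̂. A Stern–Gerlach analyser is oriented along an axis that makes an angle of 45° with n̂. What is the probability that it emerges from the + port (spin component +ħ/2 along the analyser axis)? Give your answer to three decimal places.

For spin-½, the probability of finding spin-up along an axis at angle θ to the initial spin direction is cos²(θ/2); spin-down is sin²(θ/2).
θ = 45°, so P = cos²(22.5°) ≈ 0.854.

0.854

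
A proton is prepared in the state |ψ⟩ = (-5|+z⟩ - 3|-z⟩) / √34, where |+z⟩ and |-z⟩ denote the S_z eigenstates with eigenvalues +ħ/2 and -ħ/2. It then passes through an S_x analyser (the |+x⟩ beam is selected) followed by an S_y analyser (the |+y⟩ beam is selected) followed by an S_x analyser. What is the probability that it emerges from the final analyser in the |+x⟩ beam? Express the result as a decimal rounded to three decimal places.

First analyser (S_x): P(|+x⟩) = |⟨+x|ψ⟩|² = 64/68.
After stage 1 the state is |+x⟩; P(|+y⟩) = |⟨+y|+x⟩|² = 1/2.
After stage 2 the state is |+y⟩; P(|+x⟩) = |⟨+x|+y⟩|² = 1/2.
Joint probability = 64/68 × 1/2 × 1/2 = 0.235.

0.235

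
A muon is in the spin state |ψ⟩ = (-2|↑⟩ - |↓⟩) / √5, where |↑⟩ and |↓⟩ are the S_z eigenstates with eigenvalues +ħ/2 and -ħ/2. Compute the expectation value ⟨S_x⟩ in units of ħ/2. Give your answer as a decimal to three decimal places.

0.800

⟨σ_x⟩ = 2 Re(a* b)/(|a|²+|b|²) with a = -2, b = -1.
a* b = 2, so ⟨σ_x⟩ = 4/5.
⟨S_x⟩ = (ħ/2)·⟨σ_x⟩.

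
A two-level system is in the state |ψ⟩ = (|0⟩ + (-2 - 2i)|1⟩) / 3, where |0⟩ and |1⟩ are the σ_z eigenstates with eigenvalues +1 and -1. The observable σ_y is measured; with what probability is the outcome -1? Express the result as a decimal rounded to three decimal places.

0.722

|-y⟩ = (|0⟩ - i|1⟩)/√2, so ⟨-y|ψ⟩ = (3 - 2i) / (√2·3).
P = |3 - 2i|² / 18 = 13/18.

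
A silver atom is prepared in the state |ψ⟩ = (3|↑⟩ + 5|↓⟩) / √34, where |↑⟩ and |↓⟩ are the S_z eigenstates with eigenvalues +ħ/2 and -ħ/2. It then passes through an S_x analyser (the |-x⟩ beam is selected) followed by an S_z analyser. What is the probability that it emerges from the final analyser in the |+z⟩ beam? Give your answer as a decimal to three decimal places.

First analyser (S_x): P(|-x⟩) = |⟨-x|ψ⟩|² = 4/68.
After stage 1 the state is |-x⟩; P(|+z⟩) = |⟨+z|-x⟩|² = 1/2.
Joint probability = 4/68 × 1/2 = 0.029.

0.029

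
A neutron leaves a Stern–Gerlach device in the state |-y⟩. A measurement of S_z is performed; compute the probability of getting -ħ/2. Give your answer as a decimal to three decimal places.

0.500

In the S_z basis, |-y⟩ = (|+z⟩ - i|-z⟩)/√2 and |-z⟩ = |-z⟩.
|⟨-z|-y⟩|² = 1/2.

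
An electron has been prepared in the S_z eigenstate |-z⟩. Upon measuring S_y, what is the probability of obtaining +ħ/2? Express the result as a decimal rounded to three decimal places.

In the S_z basis, |-z⟩ = |-z⟩ and |+y⟩ = (|+z⟩ + i|-z⟩)/√2.
|⟨+y|-z⟩|² = 1/2.

0.500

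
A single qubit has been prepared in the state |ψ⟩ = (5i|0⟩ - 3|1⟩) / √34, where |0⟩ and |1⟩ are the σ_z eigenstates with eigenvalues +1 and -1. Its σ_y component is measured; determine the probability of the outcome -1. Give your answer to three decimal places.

|-y⟩ = (|0⟩ - i|1⟩)/√2, so ⟨-y|ψ⟩ = (2i) / (√2·√34).
P = |2i|² / 68 = 4/68.

0.059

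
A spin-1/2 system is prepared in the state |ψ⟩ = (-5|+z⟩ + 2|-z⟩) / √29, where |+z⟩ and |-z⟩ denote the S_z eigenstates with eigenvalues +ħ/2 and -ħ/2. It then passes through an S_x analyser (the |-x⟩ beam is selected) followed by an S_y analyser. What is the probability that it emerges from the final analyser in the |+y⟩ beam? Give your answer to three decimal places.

0.422

First analyser (S_x): P(|-x⟩) = |⟨-x|ψ⟩|² = 49/58.
After stage 1 the state is |-x⟩; P(|+y⟩) = |⟨+y|-x⟩|² = 1/2.
Joint probability = 49/58 × 1/2 = 0.422.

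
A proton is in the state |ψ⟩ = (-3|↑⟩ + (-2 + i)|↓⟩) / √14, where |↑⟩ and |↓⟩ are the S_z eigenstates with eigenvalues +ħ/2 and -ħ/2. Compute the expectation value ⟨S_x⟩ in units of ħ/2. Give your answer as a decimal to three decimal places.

0.857

⟨σ_x⟩ = 2 Re(a* b)/(|a|²+|b|²) with a = -3, b = (-2 + i).
a* b = (6 - 3i), so ⟨σ_x⟩ = 12/14.
⟨S_x⟩ = (ħ/2)·⟨σ_x⟩.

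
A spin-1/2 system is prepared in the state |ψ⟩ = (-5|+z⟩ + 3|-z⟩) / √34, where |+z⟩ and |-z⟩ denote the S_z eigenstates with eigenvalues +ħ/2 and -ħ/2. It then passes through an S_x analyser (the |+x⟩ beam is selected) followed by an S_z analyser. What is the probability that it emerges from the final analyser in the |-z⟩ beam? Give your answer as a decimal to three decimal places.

0.029

First analyser (S_x): P(|+x⟩) = |⟨+x|ψ⟩|² = 4/68.
After stage 1 the state is |+x⟩; P(|-z⟩) = |⟨-z|+x⟩|² = 1/2.
Joint probability = 4/68 × 1/2 = 0.029.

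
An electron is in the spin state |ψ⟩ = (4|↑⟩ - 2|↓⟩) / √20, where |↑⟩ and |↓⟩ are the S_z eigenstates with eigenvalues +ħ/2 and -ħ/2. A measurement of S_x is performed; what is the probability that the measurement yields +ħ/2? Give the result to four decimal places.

|+x⟩ = (|↑⟩ + |↓⟩)/√2, so ⟨+x|ψ⟩ = (2) / (√2·√20).
P = |2|² / 40 = 4/40.

0.1000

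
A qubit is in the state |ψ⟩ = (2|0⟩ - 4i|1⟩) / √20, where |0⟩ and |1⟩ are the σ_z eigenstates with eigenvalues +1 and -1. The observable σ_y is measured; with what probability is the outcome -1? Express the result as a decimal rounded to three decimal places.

|-y⟩ = (|0⟩ - i|1⟩)/√2, so ⟨-y|ψ⟩ = (6) / (√2·√20).
P = |6|² / 40 = 36/40.

0.900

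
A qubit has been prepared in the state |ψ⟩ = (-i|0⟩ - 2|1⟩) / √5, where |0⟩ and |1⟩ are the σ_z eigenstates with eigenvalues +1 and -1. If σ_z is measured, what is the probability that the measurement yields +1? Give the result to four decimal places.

0.2000

The +1 outcome corresponds to |0⟩. Its amplitude in |ψ⟩ is -i/√5.
P = |-i|² / 5 = 1/5.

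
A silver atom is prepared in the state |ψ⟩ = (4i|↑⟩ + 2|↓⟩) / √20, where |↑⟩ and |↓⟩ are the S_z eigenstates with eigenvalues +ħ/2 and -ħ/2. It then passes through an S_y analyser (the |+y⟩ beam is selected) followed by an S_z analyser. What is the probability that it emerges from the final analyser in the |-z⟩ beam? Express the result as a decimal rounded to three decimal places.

0.050

First analyser (S_y): P(|+y⟩) = |⟨+y|ψ⟩|² = 4/40.
After stage 1 the state is |+y⟩; P(|-z⟩) = |⟨-z|+y⟩|² = 1/2.
Joint probability = 4/40 × 1/2 = 0.050.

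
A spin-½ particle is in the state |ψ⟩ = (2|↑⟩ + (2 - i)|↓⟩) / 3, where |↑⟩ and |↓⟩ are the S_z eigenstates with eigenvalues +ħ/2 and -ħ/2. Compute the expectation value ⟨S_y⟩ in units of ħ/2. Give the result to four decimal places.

⟨σ_y⟩ = 2 Im(a* b)/(|a|²+|b|²) with a = 2, b = (2 - i).
a* b = (4 - 2i), so ⟨σ_y⟩ = -4/9.
⟨S_y⟩ = (ħ/2)·⟨σ_y⟩.

-0.4444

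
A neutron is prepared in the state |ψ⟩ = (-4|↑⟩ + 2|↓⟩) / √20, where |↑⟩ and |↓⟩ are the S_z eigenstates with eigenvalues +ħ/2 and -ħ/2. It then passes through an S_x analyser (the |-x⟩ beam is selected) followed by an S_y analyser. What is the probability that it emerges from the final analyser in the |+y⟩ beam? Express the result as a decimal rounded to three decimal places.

First analyser (S_x): P(|-x⟩) = |⟨-x|ψ⟩|² = 36/40.
After stage 1 the state is |-x⟩; P(|+y⟩) = |⟨+y|-x⟩|² = 1/2.
Joint probability = 36/40 × 1/2 = 0.450.

0.450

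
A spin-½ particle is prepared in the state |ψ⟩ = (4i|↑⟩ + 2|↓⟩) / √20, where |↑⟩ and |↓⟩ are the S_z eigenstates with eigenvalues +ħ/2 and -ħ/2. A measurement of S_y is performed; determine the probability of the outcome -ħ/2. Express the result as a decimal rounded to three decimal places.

0.900

|-y⟩ = (|↑⟩ - i|↓⟩)/√2, so ⟨-y|ψ⟩ = (6i) / (√2·√20).
P = |6i|² / 40 = 36/40.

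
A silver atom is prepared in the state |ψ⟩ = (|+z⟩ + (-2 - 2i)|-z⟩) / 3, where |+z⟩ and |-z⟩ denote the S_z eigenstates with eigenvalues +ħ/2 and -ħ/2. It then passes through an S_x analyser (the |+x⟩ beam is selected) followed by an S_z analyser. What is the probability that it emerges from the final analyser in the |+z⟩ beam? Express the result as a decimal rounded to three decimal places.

0.139

First analyser (S_x): P(|+x⟩) = |⟨+x|ψ⟩|² = 5/18.
After stage 1 the state is |+x⟩; P(|+z⟩) = |⟨+z|+x⟩|² = 1/2.
Joint probability = 5/18 × 1/2 = 0.139.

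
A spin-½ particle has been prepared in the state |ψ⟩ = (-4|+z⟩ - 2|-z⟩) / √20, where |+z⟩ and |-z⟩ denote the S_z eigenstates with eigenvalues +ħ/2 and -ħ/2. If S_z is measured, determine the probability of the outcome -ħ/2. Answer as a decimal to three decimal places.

0.200

The -ħ/2 outcome corresponds to |-z⟩. Its amplitude in |ψ⟩ is -2/√20.
P = |-2|² / 20 = 4/20.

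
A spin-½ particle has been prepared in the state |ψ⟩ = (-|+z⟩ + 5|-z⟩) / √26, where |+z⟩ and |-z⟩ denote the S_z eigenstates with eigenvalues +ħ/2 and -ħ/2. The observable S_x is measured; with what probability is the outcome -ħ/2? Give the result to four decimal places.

0.6923

|-x⟩ = (|+z⟩ - |-z⟩)/√2, so ⟨-x|ψ⟩ = (-6) / (√2·√26).
P = |-6|² / 52 = 36/52.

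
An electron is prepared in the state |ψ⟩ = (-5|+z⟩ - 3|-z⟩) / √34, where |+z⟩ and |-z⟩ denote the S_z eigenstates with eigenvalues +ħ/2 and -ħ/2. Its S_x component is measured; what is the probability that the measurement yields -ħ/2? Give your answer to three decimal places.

0.059

|-x⟩ = (|+z⟩ - |-z⟩)/√2, so ⟨-x|ψ⟩ = (-2) / (√2·√34).
P = |-2|² / 68 = 4/68.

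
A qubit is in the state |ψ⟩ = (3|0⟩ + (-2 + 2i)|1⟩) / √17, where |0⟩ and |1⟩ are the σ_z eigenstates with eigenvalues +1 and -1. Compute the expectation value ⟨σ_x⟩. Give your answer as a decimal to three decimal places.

⟨σ_x⟩ = 2 Re(a* b)/(|a|²+|b|²) with a = 3, b = (-2 + 2i).
a* b = (-6 + 6i), so ⟨σ_x⟩ = -12/17.

-0.706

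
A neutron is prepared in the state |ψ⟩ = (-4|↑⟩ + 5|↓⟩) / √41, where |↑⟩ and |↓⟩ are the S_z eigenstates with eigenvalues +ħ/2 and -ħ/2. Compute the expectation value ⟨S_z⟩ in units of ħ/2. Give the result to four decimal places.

⟨σ_z⟩ = |a|² - |b|² divided by |a|²+|b|², with a, b the |↑⟩, |↓⟩ amplitudes.
= (16 - 25)/41 = -9/41.
⟨S_z⟩ = (ħ/2)·⟨σ_z⟩.

-0.2195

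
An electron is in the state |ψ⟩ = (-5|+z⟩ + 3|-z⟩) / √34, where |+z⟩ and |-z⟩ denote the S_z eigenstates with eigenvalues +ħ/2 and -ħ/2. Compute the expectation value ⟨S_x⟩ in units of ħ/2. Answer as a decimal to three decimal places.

-0.882

⟨σ_x⟩ = 2 Re(a* b)/(|a|²+|b|²) with a = -5, b = 3.
a* b = -15, so ⟨σ_x⟩ = -30/34.
⟨S_x⟩ = (ħ/2)·⟨σ_x⟩.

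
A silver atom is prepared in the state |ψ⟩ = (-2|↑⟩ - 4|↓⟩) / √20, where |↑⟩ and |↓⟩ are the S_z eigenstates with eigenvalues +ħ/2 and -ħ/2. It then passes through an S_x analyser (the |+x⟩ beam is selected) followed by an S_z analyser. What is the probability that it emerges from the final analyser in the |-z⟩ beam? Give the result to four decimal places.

First analyser (S_x): P(|+x⟩) = |⟨+x|ψ⟩|² = 36/40.
After stage 1 the state is |+x⟩; P(|-z⟩) = |⟨-z|+x⟩|² = 1/2.
Joint probability = 36/40 × 1/2 = 0.4500.

0.4500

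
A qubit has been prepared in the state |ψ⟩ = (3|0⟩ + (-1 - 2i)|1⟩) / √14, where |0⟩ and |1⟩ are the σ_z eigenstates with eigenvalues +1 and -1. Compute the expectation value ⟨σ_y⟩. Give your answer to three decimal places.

⟨σ_y⟩ = 2 Im(a* b)/(|a|²+|b|²) with a = 3, b = (-1 - 2i).
a* b = (-3 - 6i), so ⟨σ_y⟩ = -12/14.

-0.857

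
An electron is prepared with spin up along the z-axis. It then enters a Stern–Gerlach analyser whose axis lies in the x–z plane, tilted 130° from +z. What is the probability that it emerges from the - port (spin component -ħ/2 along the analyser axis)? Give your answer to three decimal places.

0.821

For spin-½, the probability of finding spin-up along an axis at angle θ to the initial spin direction is cos²(θ/2); spin-down is sin²(θ/2).
θ = 130°, so P = sin²(65°) ≈ 0.821.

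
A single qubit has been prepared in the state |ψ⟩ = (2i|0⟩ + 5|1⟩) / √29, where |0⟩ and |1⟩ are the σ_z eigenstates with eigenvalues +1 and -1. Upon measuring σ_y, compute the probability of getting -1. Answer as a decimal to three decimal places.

|-y⟩ = (|0⟩ - i|1⟩)/√2, so ⟨-y|ψ⟩ = (7i) / (√2·√29).
P = |7i|² / 58 = 49/58.

0.845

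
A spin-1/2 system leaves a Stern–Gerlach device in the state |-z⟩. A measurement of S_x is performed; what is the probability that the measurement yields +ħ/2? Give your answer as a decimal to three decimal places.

In the S_z basis, |-z⟩ = |-z⟩ and |+x⟩ = (|+z⟩ + |-z⟩)/√2.
|⟨+x|-z⟩|² = 1/2.

0.500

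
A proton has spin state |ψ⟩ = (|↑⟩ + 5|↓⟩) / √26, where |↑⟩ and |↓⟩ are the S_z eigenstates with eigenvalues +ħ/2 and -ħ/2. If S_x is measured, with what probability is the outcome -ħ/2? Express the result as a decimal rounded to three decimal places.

|-x⟩ = (|↑⟩ - |↓⟩)/√2, so ⟨-x|ψ⟩ = (-4) / (√2·√26).
P = |-4|² / 52 = 16/52.

0.308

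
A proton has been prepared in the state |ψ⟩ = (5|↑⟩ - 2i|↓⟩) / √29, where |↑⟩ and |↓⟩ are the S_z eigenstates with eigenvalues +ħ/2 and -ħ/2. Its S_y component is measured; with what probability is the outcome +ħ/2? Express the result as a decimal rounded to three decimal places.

0.155

|+y⟩ = (|↑⟩ + i|↓⟩)/√2, so ⟨+y|ψ⟩ = (3) / (√2·√29).
P = |3|² / 58 = 9/58.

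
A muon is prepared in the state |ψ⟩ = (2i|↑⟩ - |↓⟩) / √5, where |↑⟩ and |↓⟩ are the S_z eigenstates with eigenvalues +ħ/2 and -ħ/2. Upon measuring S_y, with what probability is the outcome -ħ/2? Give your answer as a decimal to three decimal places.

0.100

|-y⟩ = (|↑⟩ - i|↓⟩)/√2, so ⟨-y|ψ⟩ = (i) / (√2·√5).
P = |i|² / 10 = 1/10.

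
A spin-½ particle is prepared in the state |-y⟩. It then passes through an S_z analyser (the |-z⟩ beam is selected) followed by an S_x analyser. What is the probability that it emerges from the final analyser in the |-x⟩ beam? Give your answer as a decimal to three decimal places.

First analyser (S_z): from |-y⟩, P(|-z⟩) = 1/2.
After stage 1 the state is |-z⟩; P(|-x⟩) = |⟨-x|-z⟩|² = 1/2.
Joint probability = 1/2 × 1/2 = 0.250.

0.250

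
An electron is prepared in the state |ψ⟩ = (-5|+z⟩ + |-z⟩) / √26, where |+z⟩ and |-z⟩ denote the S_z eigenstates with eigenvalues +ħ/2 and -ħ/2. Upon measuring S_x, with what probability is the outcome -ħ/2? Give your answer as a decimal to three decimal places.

0.692

|-x⟩ = (|+z⟩ - |-z⟩)/√2, so ⟨-x|ψ⟩ = (-6) / (√2·√26).
P = |-6|² / 52 = 36/52.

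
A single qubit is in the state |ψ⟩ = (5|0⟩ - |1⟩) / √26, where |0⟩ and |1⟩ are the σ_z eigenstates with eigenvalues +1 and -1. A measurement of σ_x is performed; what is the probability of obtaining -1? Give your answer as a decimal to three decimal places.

0.692

|-x⟩ = (|0⟩ - |1⟩)/√2, so ⟨-x|ψ⟩ = (6) / (√2·√26).
P = |6|² / 52 = 36/52.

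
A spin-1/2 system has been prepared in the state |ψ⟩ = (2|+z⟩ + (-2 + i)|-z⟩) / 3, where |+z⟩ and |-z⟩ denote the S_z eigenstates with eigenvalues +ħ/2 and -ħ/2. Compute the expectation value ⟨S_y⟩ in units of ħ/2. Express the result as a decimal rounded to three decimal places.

0.444

⟨σ_y⟩ = 2 Im(a* b)/(|a|²+|b|²) with a = 2, b = (-2 + i).
a* b = (-4 + 2i), so ⟨σ_y⟩ = 4/9.
⟨S_y⟩ = (ħ/2)·⟨σ_y⟩.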